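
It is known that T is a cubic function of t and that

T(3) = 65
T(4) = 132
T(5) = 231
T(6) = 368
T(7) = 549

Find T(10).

Write T(t) = at³ + bt² + ct + d; the 5 given values yield a linear system in the 4 coefficients.
Solving, T(t) = t³ + 4t² + 2t - 4.
Then T(10) = 1416.

1416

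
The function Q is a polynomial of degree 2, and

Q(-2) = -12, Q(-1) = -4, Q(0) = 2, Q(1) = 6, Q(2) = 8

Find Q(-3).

Write Q(x) = ax² + bx + c; the 5 given values yield a linear system in the 3 coefficients.
Solving, Q(x) = -x² + 5x + 2.
Then Q(-3) = -22.

-22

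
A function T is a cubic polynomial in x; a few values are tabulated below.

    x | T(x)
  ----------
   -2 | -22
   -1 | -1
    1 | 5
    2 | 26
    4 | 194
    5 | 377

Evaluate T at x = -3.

-79

Write T(x) = ax³ + bx² + cx + d; the 6 given values yield a linear system in the 4 coefficients.
Solving, T(x) = 3x³ + 2.
Then T(-3) = -79.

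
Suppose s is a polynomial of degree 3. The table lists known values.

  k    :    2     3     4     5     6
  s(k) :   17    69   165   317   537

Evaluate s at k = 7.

First differences: 52, 96, 152, 220. Second differences: 44, 56, 68. Third differences: 12, 12.
Level-3 differences are constant, so s has degree 3.
Fitting a degree-3 polynomial gives s(k) = 2k³ + 4k² - 6k - 3.
Then s(7) = 837.

837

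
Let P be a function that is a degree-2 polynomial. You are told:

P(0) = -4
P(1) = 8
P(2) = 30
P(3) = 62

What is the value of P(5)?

First differences: 12, 22, 32. Second differences: 10, 10.
Level-2 differences are constant, so P has degree 2.
Fitting a degree-2 polynomial gives P(t) = 5t² + 7t - 4.
Then P(5) = 156.

156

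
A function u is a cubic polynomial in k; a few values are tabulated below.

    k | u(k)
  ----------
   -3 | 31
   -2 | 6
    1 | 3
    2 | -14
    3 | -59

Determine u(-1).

Write u(k) = ak³ + bk² + ck + d; the 5 given values yield a linear system in the 4 coefficients.
Solving, u(k) = -2k³ - 2k² + 3k + 4.
Then u(-1) = 1.

1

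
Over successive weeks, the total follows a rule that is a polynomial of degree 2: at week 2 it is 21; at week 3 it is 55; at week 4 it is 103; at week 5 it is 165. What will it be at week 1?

Write the value at k as h(k).
First differences: 34, 48, 62. Second differences: 14, 14.
Level-2 differences are constant, so h has degree 2.
Fitting a degree-2 polynomial gives h(k) = 7k² - k - 5.
Then h(1) = 1.

1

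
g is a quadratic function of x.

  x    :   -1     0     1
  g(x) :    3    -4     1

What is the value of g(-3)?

Write g(x) = ax² + bx + c; the 3 given values yield a linear system in the 3 coefficients.
Solving, g(x) = 6x² - x - 4.
Then g(-3) = 53.

53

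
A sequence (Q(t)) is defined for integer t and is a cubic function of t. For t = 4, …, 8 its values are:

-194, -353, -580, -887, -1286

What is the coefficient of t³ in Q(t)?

First differences: -159, -227, -307, -399. Second differences: -68, -80, -92. Third differences: -12, -12.
Level-3 differences are constant, so Q has degree 3.
Fitting a degree-3 polynomial gives Q(t) = -2t³ - 4t² - t + 2.
The coefficient of t³ is -2.

-2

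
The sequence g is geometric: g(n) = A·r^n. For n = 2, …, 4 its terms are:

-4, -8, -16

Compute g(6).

-64

Consecutive ratio: -8/(-4) = 2, and -16/(-8) = 2, so r = 2.
Then A·2^2 = -4 gives A = -1, and g(n) = -1·2^n.
g(6) = -1·2^6 = -64.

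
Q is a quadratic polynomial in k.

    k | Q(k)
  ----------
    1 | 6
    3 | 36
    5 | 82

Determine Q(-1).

Write Q(k) = ak² + bk + c; the 3 given values yield a linear system in the 3 coefficients.
Solving, Q(k) = 2k² + 7k - 3.
Then Q(-1) = -8.

-8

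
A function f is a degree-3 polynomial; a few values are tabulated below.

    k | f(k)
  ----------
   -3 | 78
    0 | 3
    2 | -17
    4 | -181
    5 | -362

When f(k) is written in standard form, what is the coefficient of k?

Write f(k) = ak³ + bk² + ck + d; the 5 given values yield a linear system in the 4 coefficients.
Solving, f(k) = -3k³ + 2k + 3.
The coefficient of k is 2.

2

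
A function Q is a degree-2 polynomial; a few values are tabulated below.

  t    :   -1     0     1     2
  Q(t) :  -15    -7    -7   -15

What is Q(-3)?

-55

Write Q(t) = at² + bt + c; the 4 given values yield a linear system in the 3 coefficients.
Solving, Q(t) = -4t² + 4t - 7.
Then Q(-3) = -55.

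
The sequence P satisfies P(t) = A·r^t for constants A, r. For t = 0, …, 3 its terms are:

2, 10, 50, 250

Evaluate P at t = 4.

Consecutive ratio: 10/2 = 5, and 50/10 = 5, so r = 5.
Then A·5^0 = 2 gives A = 2, and P(t) = 2·5^t.
P(4) = 2·5^4 = 1250.

1250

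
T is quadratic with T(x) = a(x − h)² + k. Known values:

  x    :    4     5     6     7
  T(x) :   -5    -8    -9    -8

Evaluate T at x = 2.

7

First differences -3, -1, 1; second difference 2 = 2a, so a = 1.
Expanding, the x-coefficient is −2ah = -2h; matching it to the data gives h = 6, and then k = -9.
So T(x) = 1(x − 6)² − 9.
T(2) = 1·(-4)² − 9 = 7.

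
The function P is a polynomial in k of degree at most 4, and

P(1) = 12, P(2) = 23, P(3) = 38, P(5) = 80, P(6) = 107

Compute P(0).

Write P(k) = ak^4 + bk³ + ck² + dk + e; the 5 given values yield a linear system in the 5 coefficients.
Solving, the top 2 coefficients vanish, and P(k) = 2k² + 5k + 5.
Then P(0) = 5.

5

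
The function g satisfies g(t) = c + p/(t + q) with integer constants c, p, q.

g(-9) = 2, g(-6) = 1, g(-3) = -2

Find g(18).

5

(g(t) − c)(t + q) = p for each data point; the three points give a linear system in c and q, then p follows.
Solving: c = 4, q = 0, p = 18, so g(t) = 4 + 18/(t + 0).
Then g(18) = 4 + 18/18 = 5.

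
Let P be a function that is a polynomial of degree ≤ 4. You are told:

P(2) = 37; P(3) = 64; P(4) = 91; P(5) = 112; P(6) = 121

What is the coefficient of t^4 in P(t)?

First differences: 27, 27, 21, 9. Second differences: 0, -6, -12. Third differences: -6, -6.
Level-3 differences are constant, so P has degree 3.
Fitting a degree-3 polynomial gives P(t) = -t³ + 9t² + t + 7.
The coefficient of t^4 is 0.

0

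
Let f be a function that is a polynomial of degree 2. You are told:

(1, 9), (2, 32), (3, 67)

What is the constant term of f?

Write f(m) = am² + bm + c; the 3 given values yield a linear system in the 3 coefficients.
Solving, f(m) = 6m² + 5m - 2.
The constant term is f(0) = -2.

-2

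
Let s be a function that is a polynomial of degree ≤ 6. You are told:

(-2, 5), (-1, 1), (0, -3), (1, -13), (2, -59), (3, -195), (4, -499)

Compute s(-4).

-83

First differences: -4, -4, -10, -46, -136, -304. Second differences: 0, -6, -36, -90, -168. Third differences: -6, -30, -54, -78. Fourth differences: -24, -24, -24.
Level-4 differences are constant, so s has degree 4.
Fitting a degree-4 polynomial gives s(n) = -n^4 - 3n³ - 2n² - 4n - 3.
Then s(-4) = -83.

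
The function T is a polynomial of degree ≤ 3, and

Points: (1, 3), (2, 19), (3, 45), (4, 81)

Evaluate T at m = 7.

Write T(m) = am³ + bm² + cm + d; the 4 given values yield a linear system in the 4 coefficients.
Solving, the leading coefficient vanishes, and T(m) = 5m² + m - 3.
Then T(7) = 249.

249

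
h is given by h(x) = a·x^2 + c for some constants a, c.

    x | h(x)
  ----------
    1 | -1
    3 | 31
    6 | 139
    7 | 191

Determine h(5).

From h(1) = -1 and h(3) = 31: 1a + c = -1 and 9a + c = 31.
Subtracting: 8a = 32, so a = 4; then c = -1 − 4·1 = -5.
So h(x) = 4x² − 5, and h(5) = 95.

95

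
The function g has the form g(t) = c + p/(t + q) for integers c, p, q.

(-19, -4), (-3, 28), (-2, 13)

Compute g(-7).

-12

(g(t) − c)(t + q) = p for each data point; the three points give a linear system in c and q, then p follows.
Solving: c = -2, q = 4, p = 30, so g(t) = -2 + 30/(t + 4).
Then g(-7) = -2 + 30/(-3) = -12.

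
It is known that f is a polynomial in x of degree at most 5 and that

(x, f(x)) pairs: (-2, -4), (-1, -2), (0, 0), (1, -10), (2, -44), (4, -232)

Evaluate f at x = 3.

Write f(x) = ax^5 + bx^4 + cx³ + dx² + ex + p; the 6 given values yield a linear system in the 6 coefficients.
Solving, the top 2 coefficients vanish, and f(x) = -2x³ - 6x² - 2x.
Then f(3) = -114.

-114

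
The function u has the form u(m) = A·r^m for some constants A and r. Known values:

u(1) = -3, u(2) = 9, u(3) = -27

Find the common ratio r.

Consecutive ratio: 9/(-3) = -3, and -27/9 = -3, so r = -3.
Then A·(-3)^1 = -3 gives A = 1, and u(m) = 1·(-3)^m.

-3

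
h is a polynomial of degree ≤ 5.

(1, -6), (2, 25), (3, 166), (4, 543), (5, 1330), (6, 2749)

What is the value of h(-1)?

-2

Write h(x) = ax^5 + bx^4 + cx³ + dx² + ex + p; the 6 given values yield a linear system in the 6 coefficients.
Solving, the leading coefficient vanishes, and h(x) = 2x^4 + x³ - x² - 3x - 5.
Then h(-1) = -2.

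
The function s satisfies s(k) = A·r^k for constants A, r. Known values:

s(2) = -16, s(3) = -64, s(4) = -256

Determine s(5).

-1024

Consecutive ratio: -64/(-16) = 4, and -256/(-64) = 4, so r = 4.
Then A·4^2 = -16 gives A = -1, and s(k) = -1·4^k.
s(5) = -1·4^5 = -1024.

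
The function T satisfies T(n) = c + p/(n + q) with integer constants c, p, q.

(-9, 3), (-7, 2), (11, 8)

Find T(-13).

(T(n) − c)(n + q) = p for each data point; the three points give a linear system in c and q, then p follows.
Solving: c = 6, q = 1, p = 24, so T(n) = 6 + 24/(n + 1).
Then T(-13) = 6 + 24/(-12) = 4.

4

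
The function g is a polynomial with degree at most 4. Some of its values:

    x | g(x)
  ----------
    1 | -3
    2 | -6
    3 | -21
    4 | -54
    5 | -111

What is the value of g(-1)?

First differences: -3, -15, -33, -57. Second differences: -12, -18, -24. Third differences: -6, -6.
Level-3 differences are constant, so g has degree 3.
Fitting a degree-3 polynomial gives g(x) = -x³ + 4x - 6.
Then g(-1) = -9.

-9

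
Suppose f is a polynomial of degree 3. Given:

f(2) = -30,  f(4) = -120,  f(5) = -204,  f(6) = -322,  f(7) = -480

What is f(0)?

-4

Write f(k) = ak³ + bk² + ck + d; the 5 given values yield a linear system in the 4 coefficients.
Solving, f(k) = -k³ - 2k² - 5k - 4.
The constant term is f(0) = -4.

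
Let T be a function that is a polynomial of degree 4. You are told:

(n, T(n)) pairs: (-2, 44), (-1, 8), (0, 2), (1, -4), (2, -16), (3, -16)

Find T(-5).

992

First differences: -36, -6, -6, -12, 0. Second differences: 30, 0, -6, 12. Third differences: -30, -6, 18. Fourth differences: 24, 24.
Level-4 differences are constant, so T has degree 4.
Fitting a degree-4 polynomial gives T(n) = n^4 - 3n³ - n² - 3n + 2.
Then T(-5) = 992.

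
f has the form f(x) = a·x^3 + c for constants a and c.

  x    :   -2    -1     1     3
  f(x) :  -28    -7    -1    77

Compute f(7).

From f(-2) = -28 and f(-1) = -7: -8a + c = -28 and -1a + c = -7.
Subtracting: 7a = 21, so a = 3; then c = -28 − 3·(-8) = -4.
So f(x) = 3x³ − 4, and f(7) = 1025.

1025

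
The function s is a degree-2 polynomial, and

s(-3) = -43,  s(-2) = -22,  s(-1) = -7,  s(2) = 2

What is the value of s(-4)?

Write s(t) = at² + bt + c; the 4 given values yield a linear system in the 3 coefficients.
Solving, s(t) = -3t² + 6t + 2.
Then s(-4) = -70.

-70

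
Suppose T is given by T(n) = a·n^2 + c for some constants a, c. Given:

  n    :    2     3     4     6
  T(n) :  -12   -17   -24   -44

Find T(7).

-57

From T(2) = -12 and T(3) = -17: 4a + c = -12 and 9a + c = -17.
Subtracting: 5a = -5, so a = -1; then c = -12 − (-1)·4 = -8.
So T(n) = -1n² − 8, and T(7) = -57.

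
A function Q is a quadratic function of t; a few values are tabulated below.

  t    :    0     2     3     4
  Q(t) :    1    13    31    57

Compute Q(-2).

Write Q(t) = at² + bt + c; the 4 given values yield a linear system in the 3 coefficients.
Solving, Q(t) = 4t² - 2t + 1.
Then Q(-2) = 21.

21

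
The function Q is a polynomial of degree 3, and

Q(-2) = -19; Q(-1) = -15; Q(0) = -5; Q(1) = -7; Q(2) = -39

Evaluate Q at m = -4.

First differences: 4, 10, -2, -32. Second differences: 6, -12, -30. Third differences: -18, -18.
Level-3 differences are constant, so Q has degree 3.
Fitting a degree-3 polynomial gives Q(m) = -3m³ - 6m² + 7m - 5.
Then Q(-4) = 63.

63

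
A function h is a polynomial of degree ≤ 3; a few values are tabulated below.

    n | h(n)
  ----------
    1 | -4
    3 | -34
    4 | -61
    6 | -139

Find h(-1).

-6

Write h(n) = an³ + bn² + cn + d; the 4 given values yield a linear system in the 4 coefficients.
Solving, the leading coefficient vanishes, and h(n) = -4n² + n - 1.
Then h(-1) = -6.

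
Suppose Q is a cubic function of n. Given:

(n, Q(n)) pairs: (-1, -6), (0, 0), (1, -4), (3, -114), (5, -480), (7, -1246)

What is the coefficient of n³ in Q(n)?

-3

Write Q(n) = an³ + bn² + cn + d; the 6 given values yield a linear system in the 4 coefficients.
Solving, Q(n) = -3n³ - 5n² + 4n.
The coefficient of n³ is -3.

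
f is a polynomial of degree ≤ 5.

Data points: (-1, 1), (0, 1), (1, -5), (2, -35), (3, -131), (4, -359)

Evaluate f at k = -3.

First differences: 0, -6, -30, -96, -228. Second differences: -6, -24, -66, -132. Third differences: -18, -42, -66. Fourth differences: -24, -24.
Level-4 differences are constant, so f has degree 4.
Fitting a degree-4 polynomial gives f(k) = -k^4 - k³ - 2k² - 2k + 1.
Then f(-3) = -65.

-65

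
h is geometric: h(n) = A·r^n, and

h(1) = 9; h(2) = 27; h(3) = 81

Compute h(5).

729

Consecutive ratio: 27/9 = 3, and 81/27 = 3, so r = 3.
Then A·3^1 = 9 gives A = 3, and h(n) = 3·3^n.
h(5) = 3·3^5 = 729.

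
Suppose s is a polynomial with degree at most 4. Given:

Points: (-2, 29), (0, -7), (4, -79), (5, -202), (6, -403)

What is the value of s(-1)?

-4

Write s(n) = an^4 + bn³ + cn² + dn + e; the 5 given values yield a linear system in the 5 coefficients.
Solving, the leading coefficient vanishes, and s(n) = -3n³ + 6n² + 6n - 7.
Then s(-1) = -4.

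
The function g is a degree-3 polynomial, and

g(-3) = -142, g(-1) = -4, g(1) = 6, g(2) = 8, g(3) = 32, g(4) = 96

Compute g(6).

Write g(m) = am³ + bm² + cm + d; the 6 given values yield a linear system in the 4 coefficients.
Solving, g(m) = 3m³ - 7m² + 2m + 8.
Then g(6) = 416.

416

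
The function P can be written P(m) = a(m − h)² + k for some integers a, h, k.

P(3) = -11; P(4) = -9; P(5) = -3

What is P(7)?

21

First differences 2, 6; second difference 4 = 2a, so a = 2.
Expanding, the m-coefficient is −2ah = -4h; matching it to the data gives h = 3, and then k = -11.
So P(m) = 2(m − 3)² − 11.
P(7) = 2·4² − 11 = 21.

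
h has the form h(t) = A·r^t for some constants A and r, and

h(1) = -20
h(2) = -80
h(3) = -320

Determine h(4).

-1280

Consecutive ratio: -80/(-20) = 4, and -320/(-80) = 4, so r = 4.
Then A·4^1 = -20 gives A = -5, and h(t) = -5·4^t.
h(4) = -5·4^4 = -1280.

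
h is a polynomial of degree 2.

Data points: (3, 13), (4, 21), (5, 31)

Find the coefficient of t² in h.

1

Write h(t) = at² + bt + c; the 3 given values yield a linear system in the 3 coefficients.
Solving, h(t) = t² + t + 1.
The coefficient of t² is 1.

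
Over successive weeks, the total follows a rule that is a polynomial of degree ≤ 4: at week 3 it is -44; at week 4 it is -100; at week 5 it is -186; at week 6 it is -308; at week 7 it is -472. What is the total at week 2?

-12

Write the value at k as Q(k).
First differences: -56, -86, -122, -164. Second differences: -30, -36, -42. Third differences: -6, -6.
Level-3 differences are constant, so Q has degree 3.
Fitting a degree-3 polynomial gives Q(k) = -k³ - 3k² + 2k + 4.
Then Q(2) = -12.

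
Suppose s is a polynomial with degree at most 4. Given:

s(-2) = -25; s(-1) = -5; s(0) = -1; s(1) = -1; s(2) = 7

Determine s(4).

First differences: 20, 4, 0, 8. Second differences: -16, -4, 8. Third differences: 12, 12.
Level-3 differences are constant, so s has degree 3.
Fitting a degree-3 polynomial gives s(k) = 2k³ - 2k² - 1.
Then s(4) = 95.

95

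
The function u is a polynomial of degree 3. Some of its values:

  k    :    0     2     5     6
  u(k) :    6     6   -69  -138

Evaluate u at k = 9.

-561

Write u(k) = ak³ + bk² + ck + d; the 4 given values yield a linear system in the 4 coefficients.
Solving, u(k) = -k³ + 2k² + 6.
Then u(9) = -561.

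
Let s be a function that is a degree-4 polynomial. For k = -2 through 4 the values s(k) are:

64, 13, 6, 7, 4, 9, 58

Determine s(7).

First differences: -51, -7, 1, -3, 5, 49. Second differences: 44, 8, -4, 8, 44. Third differences: -36, -12, 12, 36. Fourth differences: 24, 24, 24.
Level-4 differences are constant, so s has degree 4.
Fitting a degree-4 polynomial gives s(k) = k^4 - 4k³ + 3k² + k + 6.
Then s(7) = 1189.

1189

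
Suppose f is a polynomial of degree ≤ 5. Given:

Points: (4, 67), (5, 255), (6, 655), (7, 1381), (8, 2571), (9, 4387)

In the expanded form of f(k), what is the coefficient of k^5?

0

First differences: 188, 400, 726, 1190, 1816. Second differences: 212, 326, 464, 626. Third differences: 114, 138, 162. Fourth differences: 24, 24.
Level-4 differences are constant, so f has degree 4.
Fitting a degree-4 polynomial gives f(k) = k^4 - 3k³ + 2k - 5.
The coefficient of k^5 is 0.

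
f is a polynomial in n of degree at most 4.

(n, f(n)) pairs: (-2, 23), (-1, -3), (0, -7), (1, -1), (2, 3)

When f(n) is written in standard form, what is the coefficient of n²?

First differences: -26, -4, 6, 4. Second differences: 22, 10, -2. Third differences: -12, -12.
Level-3 differences are constant, so f has degree 3.
Fitting a degree-3 polynomial gives f(n) = -2n³ + 5n² + 3n - 7.
The coefficient of n² is 5.

5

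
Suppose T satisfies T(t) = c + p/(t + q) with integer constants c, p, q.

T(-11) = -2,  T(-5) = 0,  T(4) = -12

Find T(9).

(T(t) − c)(t + q) = p for each data point; the three points give a linear system in c and q, then p follows.
Solving: c = -4, q = -1, p = -24, so T(t) = -4 − 24/(t − 1).
Then T(9) = -4 − 24/8 = -7.

-7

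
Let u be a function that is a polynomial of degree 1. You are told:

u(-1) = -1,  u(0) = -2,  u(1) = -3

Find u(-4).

First differences: -1, -1.
Level-1 differences are constant, so u has degree 1.
Fitting a degree-1 polynomial gives u(t) = -t - 2.
Then u(-4) = 2.

2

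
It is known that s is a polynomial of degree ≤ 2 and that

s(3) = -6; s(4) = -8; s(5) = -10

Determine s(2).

-4

First differences: -2, -2.
Level-1 differences are constant, so s has degree 1.
Fitting a degree-1 polynomial gives s(n) = -2n.
Then s(2) = -4.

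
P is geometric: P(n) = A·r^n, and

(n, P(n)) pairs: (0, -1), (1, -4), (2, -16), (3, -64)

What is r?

4

Consecutive ratio: -4/(-1) = 4, and -16/(-4) = 4, so r = 4.
Then A·4^0 = -1 gives A = -1, and P(n) = -1·4^n.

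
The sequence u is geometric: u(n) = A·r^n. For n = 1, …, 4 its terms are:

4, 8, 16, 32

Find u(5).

64

Consecutive ratio: 8/4 = 2, and 16/8 = 2, so r = 2.
Then A·2^1 = 4 gives A = 2, and u(n) = 2·2^n.
u(5) = 2·2^5 = 64.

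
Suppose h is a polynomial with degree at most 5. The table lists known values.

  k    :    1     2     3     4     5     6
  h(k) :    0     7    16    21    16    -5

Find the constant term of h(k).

Write h(k) = ak^5 + bk^4 + ck³ + dk² + ek + p; the 6 given values yield a linear system in the 6 coefficients.
Solving, the top 2 coefficients vanish, and h(k) = -k³ + 7k² - 7k + 1.
The constant term is h(0) = 1.

1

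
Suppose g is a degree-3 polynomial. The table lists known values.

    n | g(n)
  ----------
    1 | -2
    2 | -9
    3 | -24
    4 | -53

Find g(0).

Write g(n) = an³ + bn² + cn + d; the 4 given values yield a linear system in the 4 coefficients.
Solving, g(n) = -n³ + 2n² - 6n + 3.
Then g(0) = 3.

3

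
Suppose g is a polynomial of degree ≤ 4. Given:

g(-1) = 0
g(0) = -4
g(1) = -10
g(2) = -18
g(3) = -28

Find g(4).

-40

Write g(n) = an^4 + bn³ + cn² + dn + e; the 5 given values yield a linear system in the 5 coefficients.
Solving, the top 2 coefficients vanish, and g(n) = -n² - 5n - 4.
Then g(4) = -40.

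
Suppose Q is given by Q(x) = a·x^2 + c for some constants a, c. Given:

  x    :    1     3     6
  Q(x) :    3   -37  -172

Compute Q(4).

From Q(1) = 3 and Q(3) = -37: 1a + c = 3 and 9a + c = -37.
Subtracting: 8a = -40, so a = -5; then c = 3 − (-5)·1 = 8.
So Q(x) = -5x² + 8, and Q(4) = -72.

-72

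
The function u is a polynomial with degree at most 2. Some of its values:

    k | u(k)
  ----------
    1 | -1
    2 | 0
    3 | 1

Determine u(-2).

First differences: 1, 1.
Level-1 differences are constant, so u has degree 1.
Fitting a degree-1 polynomial gives u(k) = k - 2.
Then u(-2) = -4.

-4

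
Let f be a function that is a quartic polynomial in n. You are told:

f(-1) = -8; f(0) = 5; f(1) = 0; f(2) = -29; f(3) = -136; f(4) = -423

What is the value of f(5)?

Write f(n) = an^4 + bn³ + cn² + dn + e; the 6 given values yield a linear system in the 5 coefficients.
Solving, f(n) = -2n^4 + 3n³ - 7n² + n + 5.
Then f(5) = -1040.

-1040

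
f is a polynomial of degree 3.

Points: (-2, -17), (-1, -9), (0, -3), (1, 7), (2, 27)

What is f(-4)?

-63

Write f(x) = ax³ + bx² + cx + d; the 5 given values yield a linear system in the 4 coefficients.
Solving, f(x) = x³ + 2x² + 7x - 3.
Then f(-4) = -63.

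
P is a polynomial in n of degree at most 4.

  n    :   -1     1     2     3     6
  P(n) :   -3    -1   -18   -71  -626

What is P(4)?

Write P(n) = an^4 + bn³ + cn² + dn + e; the 5 given values yield a linear system in the 5 coefficients.
Solving, the leading coefficient vanishes, and P(n) = -3n³ + 4n - 2.
Then P(4) = -178.

-178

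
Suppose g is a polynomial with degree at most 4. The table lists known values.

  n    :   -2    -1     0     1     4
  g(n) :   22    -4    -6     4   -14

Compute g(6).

Write g(n) = an^4 + bn³ + cn² + dn + e; the 5 given values yield a linear system in the 5 coefficients.
Solving, the leading coefficient vanishes, and g(n) = -2n³ + 6n² + 6n - 6.
Then g(6) = -186.

-186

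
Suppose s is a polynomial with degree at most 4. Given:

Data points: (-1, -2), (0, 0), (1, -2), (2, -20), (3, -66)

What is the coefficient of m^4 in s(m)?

0

First differences: 2, -2, -18, -46. Second differences: -4, -16, -28. Third differences: -12, -12.
Level-3 differences are constant, so s has degree 3.
Fitting a degree-3 polynomial gives s(m) = -2m³ - 2m² + 2m.
The coefficient of m^4 is 0.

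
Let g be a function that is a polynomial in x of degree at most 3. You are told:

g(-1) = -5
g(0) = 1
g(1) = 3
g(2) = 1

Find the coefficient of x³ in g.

0

First differences: 6, 2, -2. Second differences: -4, -4.
Level-2 differences are constant, so g has degree 2.
Fitting a degree-2 polynomial gives g(x) = -2x² + 4x + 1.
The coefficient of x³ is 0.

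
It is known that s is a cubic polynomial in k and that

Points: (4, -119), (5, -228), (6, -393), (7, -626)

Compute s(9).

-1344

Write s(k) = ak³ + bk² + ck + d; the 4 given values yield a linear system in the 4 coefficients.
Solving, s(k) = -2k³ + 2k² - 5k - 3.
Then s(9) = -1344.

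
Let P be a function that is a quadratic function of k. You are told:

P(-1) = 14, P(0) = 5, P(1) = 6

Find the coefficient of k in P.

Write P(k) = ak² + bk + c; the 3 given values yield a linear system in the 3 coefficients.
Solving, P(k) = 5k² - 4k + 5.
The coefficient of k is -4.

-4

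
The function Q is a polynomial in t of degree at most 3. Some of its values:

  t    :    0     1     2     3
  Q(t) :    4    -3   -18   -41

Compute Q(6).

-158

First differences: -7, -15, -23. Second differences: -8, -8.
Level-2 differences are constant, so Q has degree 2.
Fitting a degree-2 polynomial gives Q(t) = -4t² - 3t + 4.
Then Q(6) = -158.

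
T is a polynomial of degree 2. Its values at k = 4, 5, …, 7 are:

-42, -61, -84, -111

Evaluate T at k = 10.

Write T(k) = ak² + bk + c; the 4 given values yield a linear system in the 3 coefficients.
Solving, T(k) = -2k² - k - 6.
Then T(10) = -216.

-216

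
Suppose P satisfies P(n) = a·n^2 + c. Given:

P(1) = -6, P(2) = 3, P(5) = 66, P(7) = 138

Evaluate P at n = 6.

From P(1) = -6 and P(2) = 3: 1a + c = -6 and 4a + c = 3.
Subtracting: 3a = 9, so a = 3; then c = -6 − 3·1 = -9.
So P(n) = 3n² − 9, and P(6) = 99.

99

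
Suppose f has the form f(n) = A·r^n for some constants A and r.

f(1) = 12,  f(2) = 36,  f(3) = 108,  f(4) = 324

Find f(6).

2916

Consecutive ratio: 36/12 = 3, and 108/36 = 3, so r = 3.
Then A·3^1 = 12 gives A = 4, and f(n) = 4·3^n.
f(6) = 4·3^6 = 2916.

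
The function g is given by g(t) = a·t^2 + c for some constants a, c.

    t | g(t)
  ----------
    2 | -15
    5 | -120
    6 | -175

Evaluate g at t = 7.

-240

From g(2) = -15 and g(5) = -120: 4a + c = -15 and 25a + c = -120.
Subtracting: 21a = -105, so a = -5; then c = -15 − (-5)·4 = 5.
So g(t) = -5t² + 5, and g(7) = -240.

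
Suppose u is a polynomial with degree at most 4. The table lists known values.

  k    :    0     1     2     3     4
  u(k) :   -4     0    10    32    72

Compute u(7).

First differences: 4, 10, 22, 40. Second differences: 6, 12, 18. Third differences: 6, 6.
Level-3 differences are constant, so u has degree 3.
Fitting a degree-3 polynomial gives u(k) = k³ + 3k - 4.
Then u(7) = 360.

360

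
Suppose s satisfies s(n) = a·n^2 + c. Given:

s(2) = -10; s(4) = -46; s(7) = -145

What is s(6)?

From s(2) = -10 and s(4) = -46: 4a + c = -10 and 16a + c = -46.
Subtracting: 12a = -36, so a = -3; then c = -10 − (-3)·4 = 2.
So s(n) = -3n² + 2, and s(6) = -106.

-106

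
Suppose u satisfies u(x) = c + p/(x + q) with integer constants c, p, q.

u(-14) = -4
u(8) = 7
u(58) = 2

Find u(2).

16

(u(x) − c)(x + q) = p for each data point; the three points give a linear system in c and q, then p follows.
Solving: c = 1, q = 2, p = 60, so u(x) = 1 + 60/(x + 2).
Then u(2) = 1 + 60/4 = 16.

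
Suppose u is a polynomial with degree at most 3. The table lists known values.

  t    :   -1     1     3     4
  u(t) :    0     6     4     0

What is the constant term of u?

Write u(t) = at³ + bt² + ct + d; the 4 given values yield a linear system in the 4 coefficients.
Solving, the leading coefficient vanishes, and u(t) = -t² + 3t + 4.
The constant term is u(0) = 4.

4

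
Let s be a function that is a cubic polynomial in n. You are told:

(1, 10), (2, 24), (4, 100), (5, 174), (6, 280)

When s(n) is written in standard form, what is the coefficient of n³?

1

Write s(n) = an³ + bn² + cn + d; the 5 given values yield a linear system in the 4 coefficients.
Solving, s(n) = n³ + n² + 4n + 4.
The coefficient of n³ is 1.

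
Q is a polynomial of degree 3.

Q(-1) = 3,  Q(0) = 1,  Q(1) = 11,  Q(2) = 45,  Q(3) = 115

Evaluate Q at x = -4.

First differences: -2, 10, 34, 70. Second differences: 12, 24, 36. Third differences: 12, 12.
Level-3 differences are constant, so Q has degree 3.
Fitting a degree-3 polynomial gives Q(x) = 2x³ + 6x² + 2x + 1.
Then Q(-4) = -39.

-39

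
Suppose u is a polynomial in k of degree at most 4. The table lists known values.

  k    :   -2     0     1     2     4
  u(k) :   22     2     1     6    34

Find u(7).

121

Write u(k) = ak^4 + bk³ + ck² + dk + e; the 5 given values yield a linear system in the 5 coefficients.
Solving, the top 2 coefficients vanish, and u(k) = 3k² - 4k + 2.
Then u(7) = 121.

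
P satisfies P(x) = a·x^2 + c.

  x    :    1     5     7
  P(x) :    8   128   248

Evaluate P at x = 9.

408

From P(1) = 8 and P(5) = 128: 1a + c = 8 and 25a + c = 128.
Subtracting: 24a = 120, so a = 5; then c = 8 − 5·1 = 3.
So P(x) = 5x² + 3, and P(9) = 408.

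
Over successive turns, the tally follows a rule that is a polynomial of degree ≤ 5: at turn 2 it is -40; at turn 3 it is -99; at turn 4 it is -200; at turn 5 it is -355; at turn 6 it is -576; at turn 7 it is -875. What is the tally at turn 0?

Write the value at x as g(x).
Write g(x) = ax^5 + bx^4 + cx³ + dx² + ex + p; the 6 given values yield a linear system in the 6 coefficients.
Solving, the top 2 coefficients vanish, and g(x) = -2x³ - 3x² - 6x.
Then g(0) = 0.

0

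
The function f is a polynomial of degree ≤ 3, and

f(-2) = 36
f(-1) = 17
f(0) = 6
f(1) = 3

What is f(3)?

Write f(k) = ak³ + bk² + ck + d; the 4 given values yield a linear system in the 4 coefficients.
Solving, the leading coefficient vanishes, and f(k) = 4k² - 7k + 6.
Then f(3) = 21.

21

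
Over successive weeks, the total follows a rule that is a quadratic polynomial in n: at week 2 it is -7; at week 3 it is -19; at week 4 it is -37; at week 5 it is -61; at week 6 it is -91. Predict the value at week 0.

-1

Write the value at n as Q(n).
First differences: -12, -18, -24, -30. Second differences: -6, -6, -6.
Level-2 differences are constant, so Q has degree 2.
Fitting a degree-2 polynomial gives Q(n) = -3n² + 3n - 1.
Then Q(0) = -1.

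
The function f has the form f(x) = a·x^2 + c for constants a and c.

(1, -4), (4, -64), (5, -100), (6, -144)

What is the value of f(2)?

From f(1) = -4 and f(4) = -64: 1a + c = -4 and 16a + c = -64.
Subtracting: 15a = -60, so a = -4; then c = -4 − (-4)·1 = 0.
So f(x) = -4x² + 0, and f(2) = -16.

-16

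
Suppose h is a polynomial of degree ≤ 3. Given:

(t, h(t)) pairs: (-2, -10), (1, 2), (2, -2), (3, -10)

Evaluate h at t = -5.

-58

Write h(t) = at³ + bt² + ct + d; the 4 given values yield a linear system in the 4 coefficients.
Solving, the leading coefficient vanishes, and h(t) = -2t² + 2t + 2.
Then h(-5) = -58.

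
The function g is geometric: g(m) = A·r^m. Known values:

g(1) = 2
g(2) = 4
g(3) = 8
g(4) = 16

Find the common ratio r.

2

Consecutive ratio: 4/2 = 2, and 8/4 = 2, so r = 2.
Then A·2^1 = 2 gives A = 1, and g(m) = 1·2^m.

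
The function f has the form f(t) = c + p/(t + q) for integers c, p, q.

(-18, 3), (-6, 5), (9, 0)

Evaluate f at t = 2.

(f(t) − c)(t + q) = p for each data point; the three points give a linear system in c and q, then p follows.
Solving: c = 2, q = 0, p = -18, so f(t) = 2 − 18/(t + 0).
Then f(2) = 2 − 18/2 = -7.

-7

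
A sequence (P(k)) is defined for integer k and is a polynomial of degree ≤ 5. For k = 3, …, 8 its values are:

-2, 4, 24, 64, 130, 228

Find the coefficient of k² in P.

Write P(k) = ak^5 + bk^4 + ck³ + dk² + ek + p; the 6 given values yield a linear system in the 6 coefficients.
Solving, the top 2 coefficients vanish, and P(k) = k³ - 5k² + 4k + 4.
The coefficient of k² is -5.

-5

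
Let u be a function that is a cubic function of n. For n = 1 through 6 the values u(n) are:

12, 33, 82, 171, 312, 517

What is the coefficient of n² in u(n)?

First differences: 21, 49, 89, 141, 205. Second differences: 28, 40, 52, 64. Third differences: 12, 12, 12.
Level-3 differences are constant, so u has degree 3.
Fitting a degree-3 polynomial gives u(n) = 2n³ + 2n² + n + 7.
The coefficient of n² is 2.

2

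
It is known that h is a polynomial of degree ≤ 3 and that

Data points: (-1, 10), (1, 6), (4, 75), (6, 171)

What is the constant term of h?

3

Write h(n) = an³ + bn² + cn + d; the 4 given values yield a linear system in the 4 coefficients.
Solving, the leading coefficient vanishes, and h(n) = 5n² - 2n + 3.
The constant term is h(0) = 3.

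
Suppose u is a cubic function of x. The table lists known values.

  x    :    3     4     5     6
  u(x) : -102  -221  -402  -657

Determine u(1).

-2

Write u(x) = ax³ + bx² + cx + d; the 4 given values yield a linear system in the 4 coefficients.
Solving, u(x) = -2x³ - 7x² + 4x + 3.
Then u(1) = -2.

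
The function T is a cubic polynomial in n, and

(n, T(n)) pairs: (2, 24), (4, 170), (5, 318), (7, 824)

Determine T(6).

Write T(n) = an³ + bn² + cn + d; the 4 given values yield a linear system in the 4 coefficients.
Solving, T(n) = 2n³ + 3n² - n - 2.
Then T(6) = 532.

532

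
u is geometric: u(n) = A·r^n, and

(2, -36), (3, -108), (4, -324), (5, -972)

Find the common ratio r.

3

Consecutive ratio: -108/(-36) = 3, and -324/(-108) = 3, so r = 3.
Then A·3^2 = -36 gives A = -4, and u(n) = -4·3^n.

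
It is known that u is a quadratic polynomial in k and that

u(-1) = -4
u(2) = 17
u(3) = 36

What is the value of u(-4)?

29

Write u(k) = ak² + bk + c; the 3 given values yield a linear system in the 3 coefficients.
Solving, u(k) = 3k² + 4k - 3.
Then u(-4) = 29.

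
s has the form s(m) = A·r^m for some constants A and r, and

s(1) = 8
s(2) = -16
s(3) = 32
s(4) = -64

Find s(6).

-256

Consecutive ratio: -16/8 = -2, and 32/(-16) = -2, so r = -2.
Then A·(-2)^1 = 8 gives A = -4, and s(m) = -4·(-2)^m.
s(6) = -4·(-2)^6 = -256.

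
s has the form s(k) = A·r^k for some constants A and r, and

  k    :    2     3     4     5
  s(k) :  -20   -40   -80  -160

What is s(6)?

Consecutive ratio: -40/(-20) = 2, and -80/(-40) = 2, so r = 2.
Then A·2^2 = -20 gives A = -5, and s(k) = -5·2^k.
s(6) = -5·2^6 = -320.

-320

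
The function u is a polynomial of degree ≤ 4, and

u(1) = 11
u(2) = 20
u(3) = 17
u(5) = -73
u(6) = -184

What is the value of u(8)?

Write u(m) = am^4 + bm³ + cm² + dm + e; the 5 given values yield a linear system in the 5 coefficients.
Solving, the leading coefficient vanishes, and u(m) = -2m³ + 6m² + 5m + 2.
Then u(8) = -598.

-598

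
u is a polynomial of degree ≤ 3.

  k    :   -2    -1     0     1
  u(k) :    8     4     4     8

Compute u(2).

First differences: -4, 0, 4. Second differences: 4, 4.
Level-2 differences are constant, so u has degree 2.
Fitting a degree-2 polynomial gives u(k) = 2k² + 2k + 4.
Then u(2) = 16.

16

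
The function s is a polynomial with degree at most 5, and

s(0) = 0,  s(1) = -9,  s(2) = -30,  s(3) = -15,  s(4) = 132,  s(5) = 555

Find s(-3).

195

First differences: -9, -21, 15, 147, 423. Second differences: -12, 36, 132, 276. Third differences: 48, 96, 144. Fourth differences: 48, 48.
Level-4 differences are constant, so s has degree 4.
Fitting a degree-4 polynomial gives s(t) = 2t^4 - 4t³ - 8t² + t.
Then s(-3) = 195.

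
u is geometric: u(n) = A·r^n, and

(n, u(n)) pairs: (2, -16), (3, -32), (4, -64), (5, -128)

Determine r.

Consecutive ratio: -32/(-16) = 2, and -64/(-32) = 2, so r = 2.
Then A·2^2 = -16 gives A = -4, and u(n) = -4·2^n.

2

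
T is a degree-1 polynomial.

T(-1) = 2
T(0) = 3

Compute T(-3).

0

Write T(x) = ax + b; the 2 given values yield a linear system in the 2 coefficients.
Solving, T(x) = x + 3.
Then T(-3) = 0.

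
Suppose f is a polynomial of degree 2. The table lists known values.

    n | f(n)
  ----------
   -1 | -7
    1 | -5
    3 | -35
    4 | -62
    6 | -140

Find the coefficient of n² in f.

-4

Write f(n) = an² + bn + c; the 5 given values yield a linear system in the 3 coefficients.
Solving, f(n) = -4n² + n - 2.
The coefficient of n² is -4.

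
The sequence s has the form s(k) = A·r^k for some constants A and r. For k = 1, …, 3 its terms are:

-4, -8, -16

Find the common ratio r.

2

Consecutive ratio: -8/(-4) = 2, and -16/(-8) = 2, so r = 2.
Then A·2^1 = -4 gives A = -2, and s(k) = -2·2^k.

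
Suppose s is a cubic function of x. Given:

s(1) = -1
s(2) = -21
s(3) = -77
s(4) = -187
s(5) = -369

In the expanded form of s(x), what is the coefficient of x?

1

First differences: -20, -56, -110, -182. Second differences: -36, -54, -72. Third differences: -18, -18.
Level-3 differences are constant, so s has degree 3.
Fitting a degree-3 polynomial gives s(x) = -3x³ + x + 1.
The coefficient of x is 1.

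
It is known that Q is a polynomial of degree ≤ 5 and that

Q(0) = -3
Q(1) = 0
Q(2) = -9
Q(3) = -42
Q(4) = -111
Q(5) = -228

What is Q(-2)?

Write Q(k) = ak^5 + bk^4 + ck³ + dk² + ek + p; the 6 given values yield a linear system in the 6 coefficients.
Solving, the top 2 coefficients vanish, and Q(k) = -2k³ + 5k - 3.
Then Q(-2) = 3.

3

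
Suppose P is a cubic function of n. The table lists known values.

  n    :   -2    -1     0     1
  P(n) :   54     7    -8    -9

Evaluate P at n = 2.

-14

Write P(n) = an³ + bn² + cn + d; the 4 given values yield a linear system in the 4 coefficients.
Solving, P(n) = -3n³ + 7n² - 5n - 8.
Then P(2) = -14.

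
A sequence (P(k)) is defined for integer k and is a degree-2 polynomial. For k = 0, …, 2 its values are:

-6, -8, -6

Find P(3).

Write P(k) = ak² + bk + c; the 3 given values yield a linear system in the 3 coefficients.
Solving, P(k) = 2k² - 4k - 6.
Then P(3) = 0.

0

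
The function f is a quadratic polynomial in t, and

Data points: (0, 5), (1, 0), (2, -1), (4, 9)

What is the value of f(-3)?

44

Write f(t) = at² + bt + c; the 4 given values yield a linear system in the 3 coefficients.
Solving, f(t) = 2t² - 7t + 5.
Then f(-3) = 44.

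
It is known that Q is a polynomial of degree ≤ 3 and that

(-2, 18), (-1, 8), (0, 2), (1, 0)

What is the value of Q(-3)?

32

First differences: -10, -6, -2. Second differences: 4, 4.
Level-2 differences are constant, so Q has degree 2.
Fitting a degree-2 polynomial gives Q(x) = 2x² - 4x + 2.
Then Q(-3) = 32.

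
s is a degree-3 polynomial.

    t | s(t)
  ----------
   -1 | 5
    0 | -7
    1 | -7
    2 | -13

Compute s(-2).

Write s(t) = at³ + bt² + ct + d; the 4 given values yield a linear system in the 4 coefficients.
Solving, s(t) = -3t³ + 6t² - 3t - 7.
Then s(-2) = 47.

47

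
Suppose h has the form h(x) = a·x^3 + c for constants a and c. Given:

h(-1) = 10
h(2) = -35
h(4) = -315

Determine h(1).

0

From h(-1) = 10 and h(2) = -35: -1a + c = 10 and 8a + c = -35.
Subtracting: 9a = -45, so a = -5; then c = 10 − (-5)·(-1) = 5.
So h(x) = -5x³ + 5, and h(1) = 0.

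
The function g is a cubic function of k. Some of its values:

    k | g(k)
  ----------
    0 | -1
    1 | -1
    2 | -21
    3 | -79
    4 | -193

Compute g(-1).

-3

First differences: 0, -20, -58, -114. Second differences: -20, -38, -56. Third differences: -18, -18.
Level-3 differences are constant, so g has degree 3.
Fitting a degree-3 polynomial gives g(k) = -3k³ - k² + 4k - 1.
Then g(-1) = -3.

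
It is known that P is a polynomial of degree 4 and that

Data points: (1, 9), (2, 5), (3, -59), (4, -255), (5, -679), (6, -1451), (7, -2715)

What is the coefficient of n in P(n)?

Write P(n) = an^4 + bn³ + cn² + dn + e; the 7 given values yield a linear system in the 5 coefficients.
Solving, P(n) = -n^4 - 2n³ + 7n² + 4n + 1.
The coefficient of n is 4.

4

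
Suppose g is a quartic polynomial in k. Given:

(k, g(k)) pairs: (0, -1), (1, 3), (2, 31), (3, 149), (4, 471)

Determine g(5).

1159

Write g(k) = ak^4 + bk³ + ck² + dk + e; the 5 given values yield a linear system in the 5 coefficients.
Solving, g(k) = 2k^4 - k³ + k² + 2k - 1.
Then g(5) = 1159.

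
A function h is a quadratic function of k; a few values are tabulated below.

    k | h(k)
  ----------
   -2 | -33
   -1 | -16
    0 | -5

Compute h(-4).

-85

Write h(k) = ak² + bk + c; the 3 given values yield a linear system in the 3 coefficients.
Solving, h(k) = -3k² + 8k - 5.
Then h(-4) = -85.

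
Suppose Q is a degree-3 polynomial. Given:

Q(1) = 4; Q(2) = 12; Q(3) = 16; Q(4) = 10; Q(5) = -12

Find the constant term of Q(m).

-2

Write Q(m) = am³ + bm² + cm + d; the 5 given values yield a linear system in the 4 coefficients.
Solving, Q(m) = -m³ + 4m² + 3m - 2.
The constant term is Q(0) = -2.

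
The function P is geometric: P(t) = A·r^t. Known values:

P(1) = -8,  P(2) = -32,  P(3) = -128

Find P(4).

-512

Consecutive ratio: -32/(-8) = 4, and -128/(-32) = 4, so r = 4.
Then A·4^1 = -8 gives A = -2, and P(t) = -2·4^t.
P(4) = -2·4^4 = -512.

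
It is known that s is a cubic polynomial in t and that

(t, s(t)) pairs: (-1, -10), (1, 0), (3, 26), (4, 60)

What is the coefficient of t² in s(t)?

Write s(t) = at³ + bt² + ct + d; the 4 given values yield a linear system in the 4 coefficients.
Solving, s(t) = t³ - t² + 4t - 4.
The coefficient of t² is -1.

-1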